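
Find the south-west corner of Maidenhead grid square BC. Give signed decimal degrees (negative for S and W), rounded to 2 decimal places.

-70.00, -160.00

Field B=1, C=2: +1·20° lon, +2·10° lat → SW at lon -160°, lat -70°.
latitude -70.00, longitude -160.00.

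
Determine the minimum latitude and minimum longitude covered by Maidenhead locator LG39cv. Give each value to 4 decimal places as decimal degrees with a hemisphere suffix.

Field L=11, G=6: +11·20° lon, +6·10° lat → SW at lon 40°, lat -30°.
Square 3, 9: +3·2° lon, +9·1° lat → SW at lon 46°, lat -21°.
Subsquare c=2, v=21: +2·0.0833333° lon, +21·0.0416667° lat → SW at lon 46.1667°, lat -20.125°.
latitude 20.1250° S, longitude 46.1667° E.

20.1250° S, 46.1667° E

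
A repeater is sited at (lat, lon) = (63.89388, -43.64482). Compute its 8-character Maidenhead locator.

GP83ev24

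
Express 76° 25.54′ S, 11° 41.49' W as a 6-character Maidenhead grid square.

IB43dn

Offset from 180°W / 90°S: lon 168.3085°, lat 13.5743°.
Field: 168.3085/20 → 8 → I, 13.5743/10 → 1 → B; chars IB.
Square: 8.3085/2 → 4, 3.5743/1 → 3; chars 43.
Subsquare: 0.3085/0.0833333 → 3 → d, 0.5743/0.0416667 → 13 → n; chars dn.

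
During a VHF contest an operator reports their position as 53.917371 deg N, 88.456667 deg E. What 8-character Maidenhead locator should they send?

Shift to the Maidenhead origin (180°W, 90°S): lon 268.45667, lat 143.91737.
Field: lon ⌊268.45667/20⌋ = 13 → N; lat ⌊143.91737/10⌋ = 14 → O.
Square: lon ⌊8.45667/2⌋ = 4; lat ⌊3.91737/1⌋ = 3.
Subsquare: lon ⌊0.45667/0.0833333⌋ = 5 → f; lat ⌊0.91737/0.0416667⌋ = 22 → w.
Extended square: lon ⌊0.04000/0.00833333⌋ = 4; lat ⌊0.00070/0.00416667⌋ = 0.

NO43fw40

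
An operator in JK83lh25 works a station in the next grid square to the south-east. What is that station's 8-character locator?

JK83lh34

Longitude extended square 2; +1 → 3.
Latitude extended square 5; −1 → 4.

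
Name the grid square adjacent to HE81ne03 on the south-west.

Longitude extended square 0; −1 → -1, wraps to 9, carry into subsquare.
Longitude subsquare n = 13; −1 → 12 = m.
Latitude extended square 3; −1 → 2.

HE81me92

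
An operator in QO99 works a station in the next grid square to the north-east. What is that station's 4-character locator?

Longitude square 9; +1 → 10, wraps to 0, carry into field.
Longitude field Q = 16; +1 → 17 = R.
Latitude square 9; +1 → 10, wraps to 0, carry into field.
Latitude field O = 14; +1 → 15 = P.

RP00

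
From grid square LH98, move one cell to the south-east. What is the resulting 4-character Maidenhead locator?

MH07

Longitude square 9; +1 → 10, wraps to 0, carry into field.
Longitude field L = 11; +1 → 12 = M.
Latitude square 8; −1 → 7.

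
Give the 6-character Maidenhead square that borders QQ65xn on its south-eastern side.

Longitude subsquare x = 23; +1 → 24, wraps to 0 = a, carry into square.
Longitude square 6; +1 → 7.
Latitude subsquare n = 13; −1 → 12 = m.

QQ75am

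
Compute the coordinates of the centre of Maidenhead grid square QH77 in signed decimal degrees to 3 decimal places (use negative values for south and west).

Field Q=16, H=7: +16·20° lon, +7·10° lat → SW at lon 140°, lat -20°.
Square 7, 7: +7·2° lon, +7·1° lat → SW at lon 154°, lat -13°.
Cell spans 2° lon × 1° lat. Centre is SW corner plus half of each.
latitude -12.500, longitude 155.000.

-12.500, 155.000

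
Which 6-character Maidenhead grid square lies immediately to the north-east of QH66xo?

Longitude subsquare x = 23; +1 → 24, wraps to 0 = a, carry into square.
Longitude square 6; +1 → 7.
Latitude subsquare o = 14; +1 → 15 = p.

QH76ap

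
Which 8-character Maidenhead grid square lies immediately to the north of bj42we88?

BJ42we89

Latitude extended square 8; +1 → 9.
The longitude characters are unchanged.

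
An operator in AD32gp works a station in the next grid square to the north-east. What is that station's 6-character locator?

AD32hq

Longitude subsquare g = 6; +1 → 7 = h.
Latitude subsquare p = 15; +1 → 16 = q.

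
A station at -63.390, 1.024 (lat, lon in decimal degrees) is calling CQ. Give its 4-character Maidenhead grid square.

Offset from 180°W / 90°S: lon 181.02°, lat 26.61°.
Field: lon ⌊181.02/20⌋ = 9 → J; lat ⌊26.61/10⌋ = 2 → C.
Square: lon ⌊1.02/2⌋ = 0; lat ⌊6.61/1⌋ = 6.

JC06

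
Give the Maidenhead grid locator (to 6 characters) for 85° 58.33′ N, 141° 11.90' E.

QR05ox

Add 180° to longitude and 90° to latitude: 321.1983, 175.9722.
Field: lon ⌊321.1983/20⌋ = 16 → Q; lat ⌊175.9722/10⌋ = 17 → R.
Square: lon ⌊1.1983/2⌋ = 0; lat ⌊5.9722/1⌋ = 5.
Subsquare: lon ⌊1.1983/0.0833333⌋ = 14 → o; lat ⌊0.9722/0.0416667⌋ = 23 → x.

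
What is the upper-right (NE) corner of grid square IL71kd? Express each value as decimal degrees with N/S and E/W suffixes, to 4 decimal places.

21.1667° N, 5.0833° W

Field I=8, L=11: +8·20° lon, +11·10° lat → SW at lon -20°, lat 20°.
Square 7, 1: +7·2° lon, +1·1° lat → SW at lon -6°, lat 21°.
Subsquare k=10, d=3: +10·0.0833333° lon, +3·0.0416667° lat → SW at lon -5.16667°, lat 21.125°.
Cell spans 0.0833333° lon × 0.0416667° lat. NE corner is SW corner plus one full cell.
latitude 21.1667° N, longitude 5.0833° W.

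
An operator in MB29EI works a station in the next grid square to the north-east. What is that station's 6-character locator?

MB29fj

Longitude subsquare e = 4; +1 → 5 = f.
Latitude subsquare i = 8; +1 → 9 = j.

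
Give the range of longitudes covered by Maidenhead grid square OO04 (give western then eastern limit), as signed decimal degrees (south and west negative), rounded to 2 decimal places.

Field O=14, O=14: +14·20° lon, +14·10° lat → SW at lon 100°, lat 50°.
Square 0, 4: +0·2° lon, +4·1° lat → SW at lon 100°, lat 54°.
Cell spans 2° lon × 1° lat.
west 100.00, east 102.00.

100.00, 102.00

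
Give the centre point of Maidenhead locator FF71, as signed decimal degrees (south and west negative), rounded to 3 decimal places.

-38.500, -65.000

Field F=5, F=5: +5·20° lon, +5·10° lat → SW at lon -80°, lat -40°.
Square 7, 1: +7·2° lon, +1·1° lat → SW at lon -66°, lat -39°.
Cell spans 2° lon × 1° lat. Centre is SW corner plus half of each.
latitude -38.500, longitude -65.000.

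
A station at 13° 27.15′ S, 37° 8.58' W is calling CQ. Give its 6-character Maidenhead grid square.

HH16kn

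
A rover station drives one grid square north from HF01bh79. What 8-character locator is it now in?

HF01bi70

Latitude extended square 9; +1 → 10, wraps to 0, carry into subsquare.
Latitude subsquare h = 7; +1 → 8 = i.
The longitude characters are unchanged.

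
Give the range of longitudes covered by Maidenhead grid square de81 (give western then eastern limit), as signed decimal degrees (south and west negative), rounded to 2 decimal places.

-104.00, -102.00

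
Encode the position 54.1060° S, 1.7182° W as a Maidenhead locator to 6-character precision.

ID95dv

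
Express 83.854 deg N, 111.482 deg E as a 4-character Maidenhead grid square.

OR53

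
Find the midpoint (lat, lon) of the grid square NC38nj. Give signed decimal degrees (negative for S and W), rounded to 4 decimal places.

-61.6042, 87.1250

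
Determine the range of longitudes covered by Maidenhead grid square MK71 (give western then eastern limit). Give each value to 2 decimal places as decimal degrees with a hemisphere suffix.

74.00° E, 76.00° E

Field M=12, K=10: +12·20° lon, +10·10° lat → SW at lon 60°, lat 10°.
Square 7, 1: +7·2° lon, +1·1° lat → SW at lon 74°, lat 11°.
Cell spans 2° lon × 1° lat.
west 74.00° E, east 76.00° E.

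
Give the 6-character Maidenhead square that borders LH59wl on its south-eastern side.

LH59xk

Longitude subsquare w = 22; +1 → 23 = x.
Latitude subsquare l = 11; −1 → 10 = k.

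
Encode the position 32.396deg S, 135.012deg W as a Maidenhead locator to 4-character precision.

Shift to the Maidenhead origin (180°W, 90°S): lon 44.99, lat 57.60.
Field: lon ⌊44.99/20⌋ = 2 → C; lat ⌊57.60/10⌋ = 5 → F.
Square: lon ⌊4.99/2⌋ = 2; lat ⌊7.60/1⌋ = 7.

CF27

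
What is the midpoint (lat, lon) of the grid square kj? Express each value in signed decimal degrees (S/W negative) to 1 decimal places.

5.0, 30.0

Field K=10, J=9: +10·20° lon, +9·10° lat → SW at lon 20°, lat 0°.
Cell spans 20° lon × 10° lat. Centre is SW corner plus half of each.
latitude 5.0, longitude 30.0.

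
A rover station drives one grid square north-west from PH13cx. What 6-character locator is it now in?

PH14ba

Longitude subsquare c = 2; −1 → 1 = b.
Latitude subsquare x = 23; +1 → 24, wraps to 0 = a, carry into square.
Latitude square 3; +1 → 4.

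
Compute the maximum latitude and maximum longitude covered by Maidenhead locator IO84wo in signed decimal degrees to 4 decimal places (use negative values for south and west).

54.6250, -2.0833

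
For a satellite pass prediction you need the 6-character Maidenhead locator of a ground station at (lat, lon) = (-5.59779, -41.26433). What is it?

Add 180° to longitude and 90° to latitude: 138.7357, 84.4022.
Field: 138.7357/20 → 6 → G, 84.4022/10 → 8 → I; chars GI.
Square: 18.7357/2 → 9, 4.4022/1 → 4; chars 94.
Subsquare: 0.7357/0.0833333 → 8 → i, 0.4022/0.0416667 → 9 → j; chars ij.

GI94ij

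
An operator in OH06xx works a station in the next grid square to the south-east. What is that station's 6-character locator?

OH16aw

Longitude subsquare x = 23; +1 → 24, wraps to 0 = a, carry into square.
Longitude square 0; +1 → 1.
Latitude subsquare x = 23; −1 → 22 = w.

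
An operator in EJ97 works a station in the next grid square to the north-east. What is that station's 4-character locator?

FJ08

Longitude square 9; +1 → 10, wraps to 0, carry into field.
Longitude field E = 4; +1 → 5 = F.
Latitude square 7; +1 → 8.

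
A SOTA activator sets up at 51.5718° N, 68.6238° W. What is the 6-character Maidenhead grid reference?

FO51qn

Shift to the Maidenhead origin (180°W, 90°S): lon 111.3762, lat 141.5718.
Field: 111.3762/20 → 5 → F, 141.5718/10 → 14 → O; chars FO.
Square: 11.3762/2 → 5, 1.5718/1 → 1; chars 51.
Subsquare: 1.3762/0.0833333 → 16 → q, 0.5718/0.0416667 → 13 → n; chars qn.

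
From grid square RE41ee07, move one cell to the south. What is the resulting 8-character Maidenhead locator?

RE41ee06

Latitude extended square 7; −1 → 6.
The longitude characters are unchanged.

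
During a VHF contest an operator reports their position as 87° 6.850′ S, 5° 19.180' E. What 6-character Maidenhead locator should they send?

JA22pv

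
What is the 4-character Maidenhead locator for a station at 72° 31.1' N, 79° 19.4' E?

Add 180° to longitude and 90° to latitude: 259.32, 162.52.
Field: lon ⌊259.32/20⌋ = 12 → M; lat ⌊162.52/10⌋ = 16 → Q.
Square: lon ⌊19.32/2⌋ = 9; lat ⌊2.52/1⌋ = 2.

MQ92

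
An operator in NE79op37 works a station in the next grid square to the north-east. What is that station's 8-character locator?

NE79op48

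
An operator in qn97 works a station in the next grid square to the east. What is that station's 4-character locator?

RN07

Longitude square 9; +1 → 10, wraps to 0, carry into field.
Longitude field Q = 16; +1 → 17 = R.
The latitude characters are unchanged.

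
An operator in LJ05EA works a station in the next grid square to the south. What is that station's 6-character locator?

Latitude subsquare a = 0; −1 → -1, wraps to 23 = x, carry into square.
Latitude square 5; −1 → 4.
The longitude characters are unchanged.

LJ04ex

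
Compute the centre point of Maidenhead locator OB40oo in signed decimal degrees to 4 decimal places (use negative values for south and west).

-79.3958, 109.2083

Field O=14, B=1: +14·20° lon, +1·10° lat → SW at lon 100°, lat -80°.
Square 4, 0: +4·2° lon, +0·1° lat → SW at lon 108°, lat -80°.
Subsquare o=14, o=14: +14·0.0833333° lon, +14·0.0416667° lat → SW at lon 109.167°, lat -79.4167°.
Cell spans 0.0833333° lon × 0.0416667° lat. Centre is SW corner plus half of each.
latitude -79.3958, longitude 109.2083.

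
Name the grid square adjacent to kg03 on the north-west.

Longitude square 0; −1 → -1, wraps to 9, carry into field.
Longitude field K = 10; −1 → 9 = J.
Latitude square 3; +1 → 4.

JG94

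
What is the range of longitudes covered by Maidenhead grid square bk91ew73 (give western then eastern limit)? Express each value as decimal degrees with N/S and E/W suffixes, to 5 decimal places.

141.60833° W, 141.60000° W

Field B=1, K=10: +1·20° lon, +10·10° lat → SW at lon -160°, lat 10°.
Square 9, 1: +9·2° lon, +1·1° lat → SW at lon -142°, lat 11°.
Subsquare e=4, w=22: +4·0.0833333° lon, +22·0.0416667° lat → SW at lon -141.667°, lat 11.9167°.
Extended square 7, 3: +7·0.00833333° lon, +3·0.00416667° lat → SW at lon -141.608°, lat 11.9292°.
Cell spans 0.00833333° lon × 0.00416667° lat.
west 141.60833° W, east 141.60000° W.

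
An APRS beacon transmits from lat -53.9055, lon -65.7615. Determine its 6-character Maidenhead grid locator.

FD76cc

Add 180° to longitude and 90° to latitude: 114.2385, 36.0945.
Field (20°×10°, letters A–R): 114.2385/20 → 5 → F, 36.0945/10 → 3 → D; chars FD.
Square (2°×1°, digits 0–9): 14.2385/2 → 7, 6.0945/1 → 6; chars 76.
Subsquare (5′×2.5′, letters a–x): 0.2385/0.0833333 → 2 → c, 0.0945/0.0416667 → 2 → c; chars cc.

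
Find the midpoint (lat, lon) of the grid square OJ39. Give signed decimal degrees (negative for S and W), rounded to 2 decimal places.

9.50, 107.00

Field O=14, J=9: +14·20° lon, +9·10° lat → SW at lon 100°, lat 0°.
Square 3, 9: +3·2° lon, +9·1° lat → SW at lon 106°, lat 9°.
Cell spans 2° lon × 1° lat. Centre is SW corner plus half of each.
latitude 9.50, longitude 107.00.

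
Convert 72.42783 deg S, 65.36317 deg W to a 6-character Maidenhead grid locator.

FB77hn

Offset from 180°W / 90°S: lon 114.6368°, lat 17.5722°.
Field: lon ⌊114.6368/20⌋ = 5 → F; lat ⌊17.5722/10⌋ = 1 → B.
Square: lon ⌊14.6368/2⌋ = 7; lat ⌊7.5722/1⌋ = 7.
Subsquare: lon ⌊0.6368/0.0833333⌋ = 7 → h; lat ⌊0.5722/0.0416667⌋ = 13 → n.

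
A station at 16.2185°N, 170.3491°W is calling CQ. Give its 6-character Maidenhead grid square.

Offset from 180°W / 90°S: lon 9.6509°, lat 106.2185°.
Field: 9.6509/20 → 0 → A, 106.2185/10 → 10 → K; chars AK.
Square: 9.6509/2 → 4, 6.2185/1 → 6; chars 46.
Subsquare: 1.6509/0.0833333 → 19 → t, 0.2185/0.0416667 → 5 → f; chars tf.

AK46tf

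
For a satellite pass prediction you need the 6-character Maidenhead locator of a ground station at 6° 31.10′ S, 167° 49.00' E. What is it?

Offset from 180°W / 90°S: lon 347.8167°, lat 83.4817°.
Field: 347.8167/20 → 17 → R, 83.4817/10 → 8 → I; chars RI.
Square: 7.8167/2 → 3, 3.4817/1 → 3; chars 33.
Subsquare: 1.8167/0.0833333 → 21 → v, 0.4817/0.0416667 → 11 → l; chars vl.

RI33vl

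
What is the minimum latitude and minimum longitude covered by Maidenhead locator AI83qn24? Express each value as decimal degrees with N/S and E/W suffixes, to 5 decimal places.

Field A=0, I=8: +0·20° lon, +8·10° lat → SW at lon -180°, lat -10°.
Square 8, 3: +8·2° lon, +3·1° lat → SW at lon -164°, lat -7°.
Subsquare q=16, n=13: +16·0.0833333° lon, +13·0.0416667° lat → SW at lon -162.667°, lat -6.45833°.
Extended square 2, 4: +2·0.00833333° lon, +4·0.00416667° lat → SW at lon -162.65°, lat -6.44167°.
latitude 6.44167° S, longitude 162.65000° W.

6.44167° S, 162.65000° W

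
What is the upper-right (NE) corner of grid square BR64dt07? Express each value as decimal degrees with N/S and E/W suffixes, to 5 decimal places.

84.82500° N, 147.74167° W

Field B=1, R=17: +1·20° lon, +17·10° lat → SW at lon -160°, lat 80°.
Square 6, 4: +6·2° lon, +4·1° lat → SW at lon -148°, lat 84°.
Subsquare d=3, t=19: +3·0.0833333° lon, +19·0.0416667° lat → SW at lon -147.75°, lat 84.7917°.
Extended square 0, 7: +0·0.00833333° lon, +7·0.00416667° lat → SW at lon -147.75°, lat 84.8208°.
Cell spans 0.00833333° lon × 0.00416667° lat. NE corner is SW corner plus one full cell.
latitude 84.82500° N, longitude 147.74167° W.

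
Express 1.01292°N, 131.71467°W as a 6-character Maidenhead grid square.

CJ41da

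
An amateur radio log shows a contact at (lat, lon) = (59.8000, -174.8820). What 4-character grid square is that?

AO29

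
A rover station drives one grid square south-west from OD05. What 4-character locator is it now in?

Longitude square 0; −1 → -1, wraps to 9, carry into field.
Longitude field O = 14; −1 → 13 = N.
Latitude square 5; −1 → 4.

ND94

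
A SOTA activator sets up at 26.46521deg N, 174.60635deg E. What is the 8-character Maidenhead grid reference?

Offset from 180°W / 90°S: lon 354.60635°, lat 116.46521°.
Field: 354.60635/20 → 17 → R, 116.46521/10 → 11 → L; chars RL.
Square: 14.60635/2 → 7, 6.46521/1 → 6; chars 76.
Subsquare: 0.60635/0.0833333 → 7 → h, 0.46521/0.0416667 → 11 → l; chars hl.
Extended square: 0.02302/0.00833333 → 2, 0.00688/0.00416667 → 1; chars 21.

RL76hl21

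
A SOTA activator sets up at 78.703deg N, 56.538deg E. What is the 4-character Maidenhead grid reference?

Shift to the Maidenhead origin (180°W, 90°S): lon 236.54, lat 168.70.
Field: lon ⌊236.54/20⌋ = 11 → L; lat ⌊168.70/10⌋ = 16 → Q.
Square: lon ⌊16.54/2⌋ = 8; lat ⌊8.70/1⌋ = 8.

LQ88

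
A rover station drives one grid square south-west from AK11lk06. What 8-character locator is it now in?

AK11kk95

Longitude extended square 0; −1 → -1, wraps to 9, carry into subsquare.
Longitude subsquare l = 11; −1 → 10 = k.
Latitude extended square 6; −1 → 5.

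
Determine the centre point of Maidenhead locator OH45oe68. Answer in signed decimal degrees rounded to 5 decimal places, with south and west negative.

-14.79792, 109.22083

Field O=14, H=7: +14·20° lon, +7·10° lat → SW at lon 100°, lat -20°.
Square 4, 5: +4·2° lon, +5·1° lat → SW at lon 108°, lat -15°.
Subsquare o=14, e=4: +14·0.0833333° lon, +4·0.0416667° lat → SW at lon 109.167°, lat -14.8333°.
Extended square 6, 8: +6·0.00833333° lon, +8·0.00416667° lat → SW at lon 109.217°, lat -14.8°.
Cell spans 0.00833333° lon × 0.00416667° lat. Centre is SW corner plus half of each.
latitude -14.79792, longitude 109.22083.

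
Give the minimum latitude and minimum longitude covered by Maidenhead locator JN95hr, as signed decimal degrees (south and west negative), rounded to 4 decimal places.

Field J=9, N=13: +9·20° lon, +13·10° lat → SW at lon 0°, lat 40°.
Square 9, 5: +9·2° lon, +5·1° lat → SW at lon 18°, lat 45°.
Subsquare h=7, r=17: +7·0.0833333° lon, +17·0.0416667° lat → SW at lon 18.5833°, lat 45.7083°.
latitude 45.7083, longitude 18.5833.

45.7083, 18.5833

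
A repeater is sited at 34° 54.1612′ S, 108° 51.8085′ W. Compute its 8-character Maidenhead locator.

DF55nc63

Offset from 180°W / 90°S: lon 71.13653°, lat 55.09731°.
Field: lon ⌊71.13653/20⌋ = 3 → D; lat ⌊55.09731/10⌋ = 5 → F.
Square: lon ⌊11.13653/2⌋ = 5; lat ⌊5.09731/1⌋ = 5.
Subsquare: lon ⌊1.13653/0.0833333⌋ = 13 → n; lat ⌊0.09731/0.0416667⌋ = 2 → c.
Extended square: lon ⌊0.05319/0.00833333⌋ = 6; lat ⌊0.01398/0.00416667⌋ = 3.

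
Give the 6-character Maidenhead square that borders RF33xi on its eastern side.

RF43ai

Longitude subsquare x = 23; +1 → 24, wraps to 0 = a, carry into square.
Longitude square 3; +1 → 4.
The latitude characters are unchanged.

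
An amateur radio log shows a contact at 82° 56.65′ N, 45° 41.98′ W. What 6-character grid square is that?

Shift to the Maidenhead origin (180°W, 90°S): lon 134.3003, lat 172.9442.
Field (20°×10°, letters A–R): lon ⌊134.3003/20⌋ = 6 → G; lat ⌊172.9442/10⌋ = 17 → R.
Square (2°×1°, digits 0–9): lon ⌊14.3003/2⌋ = 7; lat ⌊2.9442/1⌋ = 2.
Subsquare (5′×2.5′, letters a–x): lon ⌊0.3003/0.0833333⌋ = 3 → d; lat ⌊0.9442/0.0416667⌋ = 22 → w.

GR72dw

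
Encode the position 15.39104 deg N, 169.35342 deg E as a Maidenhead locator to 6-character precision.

RK45qj

Offset from 180°W / 90°S: lon 349.3534°, lat 105.3910°.
Field: lon ⌊349.3534/20⌋ = 17 → R; lat ⌊105.3910/10⌋ = 10 → K.
Square: lon ⌊9.3534/2⌋ = 4; lat ⌊5.3910/1⌋ = 5.
Subsquare: lon ⌊1.3534/0.0833333⌋ = 16 → q; lat ⌊0.3910/0.0416667⌋ = 9 → j.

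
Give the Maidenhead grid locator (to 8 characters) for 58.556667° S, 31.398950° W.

HD41hk26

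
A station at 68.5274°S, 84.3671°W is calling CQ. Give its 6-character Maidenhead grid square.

Offset from 180°W / 90°S: lon 95.6329°, lat 21.4726°.
Field: lon ⌊95.6329/20⌋ = 4 → E; lat ⌊21.4726/10⌋ = 2 → C.
Square: lon ⌊15.6329/2⌋ = 7; lat ⌊1.4726/1⌋ = 1.
Subsquare: lon ⌊1.6329/0.0833333⌋ = 19 → t; lat ⌊0.4726/0.0416667⌋ = 11 → l.

EC71tl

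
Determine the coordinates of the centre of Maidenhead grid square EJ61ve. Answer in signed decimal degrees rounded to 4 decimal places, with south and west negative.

1.1875, -86.2083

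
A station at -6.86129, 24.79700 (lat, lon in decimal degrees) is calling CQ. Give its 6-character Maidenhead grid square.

KI23jd

Shift to the Maidenhead origin (180°W, 90°S): lon 204.7970, lat 83.1387.
Field: 204.7970/20 → 10 → K, 83.1387/10 → 8 → I; chars KI.
Square: 4.7970/2 → 2, 3.1387/1 → 3; chars 23.
Subsquare: 0.7970/0.0833333 → 9 → j, 0.1387/0.0416667 → 3 → d; chars jd.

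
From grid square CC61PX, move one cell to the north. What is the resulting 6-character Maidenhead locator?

CC62pa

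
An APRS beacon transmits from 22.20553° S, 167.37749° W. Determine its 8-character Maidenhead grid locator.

AG67ht40

Add 180° to longitude and 90° to latitude: 12.62251, 67.79447.
Field: lon ⌊12.62251/20⌋ = 0 → A; lat ⌊67.79447/10⌋ = 6 → G.
Square: lon ⌊12.62251/2⌋ = 6; lat ⌊7.79447/1⌋ = 7.
Subsquare: lon ⌊0.62251/0.0833333⌋ = 7 → h; lat ⌊0.79447/0.0416667⌋ = 19 → t.
Extended square: lon ⌊0.03918/0.00833333⌋ = 4; lat ⌊0.00280/0.00416667⌋ = 0.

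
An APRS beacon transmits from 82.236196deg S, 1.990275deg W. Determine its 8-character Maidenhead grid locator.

Offset from 180°W / 90°S: lon 178.00973°, lat 7.76380°.
Field: 178.00973/20 → 8 → I, 7.76380/10 → 0 → A; chars IA.
Square: 18.00973/2 → 9, 7.76380/1 → 7; chars 97.
Subsquare: 0.00973/0.0833333 → 0 → a, 0.76380/0.0416667 → 18 → s; chars as.
Extended square: 0.00973/0.00833333 → 1, 0.01380/0.00416667 → 3; chars 13.

IA97as13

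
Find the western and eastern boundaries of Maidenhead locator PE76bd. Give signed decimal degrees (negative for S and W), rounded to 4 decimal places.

134.0833, 134.1667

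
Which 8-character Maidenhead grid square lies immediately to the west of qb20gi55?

Longitude extended square 5; −1 → 4.
The latitude characters are unchanged.

QB20gi45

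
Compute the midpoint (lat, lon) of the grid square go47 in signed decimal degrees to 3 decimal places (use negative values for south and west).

57.500, -51.000

Field G=6, O=14: +6·20° lon, +14·10° lat → SW at lon -60°, lat 50°.
Square 4, 7: +4·2° lon, +7·1° lat → SW at lon -52°, lat 57°.
Cell spans 2° lon × 1° lat. Centre is SW corner plus half of each.
latitude 57.500, longitude -51.000.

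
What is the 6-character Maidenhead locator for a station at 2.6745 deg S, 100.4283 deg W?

Shift to the Maidenhead origin (180°W, 90°S): lon 79.5717, lat 87.3255.
Field: lon ⌊79.5717/20⌋ = 3 → D; lat ⌊87.3255/10⌋ = 8 → I.
Square: lon ⌊19.5717/2⌋ = 9; lat ⌊7.3255/1⌋ = 7.
Subsquare: lon ⌊1.5717/0.0833333⌋ = 18 → s; lat ⌊0.3255/0.0416667⌋ = 7 → h.

DI97sh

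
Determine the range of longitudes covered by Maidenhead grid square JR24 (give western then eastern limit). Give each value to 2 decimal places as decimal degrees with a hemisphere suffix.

4.00° E, 6.00° E

Field J=9, R=17: +9·20° lon, +17·10° lat → SW at lon 0°, lat 80°.
Square 2, 4: +2·2° lon, +4·1° lat → SW at lon 4°, lat 84°.
Cell spans 2° lon × 1° lat.
west 4.00° E, east 6.00° E.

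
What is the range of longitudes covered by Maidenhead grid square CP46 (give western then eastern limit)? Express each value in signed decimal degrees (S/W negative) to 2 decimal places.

-132.00, -130.00

Field C=2, P=15: +2·20° lon, +15·10° lat → SW at lon -140°, lat 60°.
Square 4, 6: +4·2° lon, +6·1° lat → SW at lon -132°, lat 66°.
Cell spans 2° lon × 1° lat.
west -132.00, east -130.00.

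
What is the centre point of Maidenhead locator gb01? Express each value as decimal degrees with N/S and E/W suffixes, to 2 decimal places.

78.50° S, 59.00° W

Field G=6, B=1: +6·20° lon, +1·10° lat → SW at lon -60°, lat -80°.
Square 0, 1: +0·2° lon, +1·1° lat → SW at lon -60°, lat -79°.
Cell spans 2° lon × 1° lat. Centre is SW corner plus half of each.
latitude 78.50° S, longitude 59.00° W.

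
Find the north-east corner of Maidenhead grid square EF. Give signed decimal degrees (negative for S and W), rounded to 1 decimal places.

Field E=4, F=5: +4·20° lon, +5·10° lat → SW at lon -100°, lat -40°.
Cell spans 20° lon × 10° lat. NE corner is SW corner plus one full cell.
latitude -30.0, longitude -80.0.

-30.0, -80.0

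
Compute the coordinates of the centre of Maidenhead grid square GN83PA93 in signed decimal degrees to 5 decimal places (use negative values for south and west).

Field G=6, N=13: +6·20° lon, +13·10° lat → SW at lon -60°, lat 40°.
Square 8, 3: +8·2° lon, +3·1° lat → SW at lon -44°, lat 43°.
Subsquare p=15, a=0: +15·0.0833333° lon, +0·0.0416667° lat → SW at lon -42.75°, lat 43°.
Extended square 9, 3: +9·0.00833333° lon, +3·0.00416667° lat → SW at lon -42.675°, lat 43.0125°.
Cell spans 0.00833333° lon × 0.00416667° lat. Centre is SW corner plus half of each.
latitude 43.01458, longitude -42.67083.

43.01458, -42.67083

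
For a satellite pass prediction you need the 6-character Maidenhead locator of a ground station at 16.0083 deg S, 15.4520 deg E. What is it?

JH73rx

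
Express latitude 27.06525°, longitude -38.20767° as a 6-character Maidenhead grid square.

HL07vb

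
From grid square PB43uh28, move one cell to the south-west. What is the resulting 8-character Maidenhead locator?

PB43uh17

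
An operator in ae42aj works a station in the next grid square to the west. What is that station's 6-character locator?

Longitude subsquare a = 0; −1 → -1, wraps to 23 = x, carry into square.
Longitude square 4; −1 → 3.
The latitude characters are unchanged.

AE32xj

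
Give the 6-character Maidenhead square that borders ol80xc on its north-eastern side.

OL90ad

Longitude subsquare x = 23; +1 → 24, wraps to 0 = a, carry into square.
Longitude square 8; +1 → 9.
Latitude subsquare c = 2; +1 → 3 = d.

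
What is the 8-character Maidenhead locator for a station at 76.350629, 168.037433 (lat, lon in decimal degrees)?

Shift to the Maidenhead origin (180°W, 90°S): lon 348.03743, lat 166.35063.
Field: lon ⌊348.03743/20⌋ = 17 → R; lat ⌊166.35063/10⌋ = 16 → Q.
Square: lon ⌊8.03743/2⌋ = 4; lat ⌊6.35063/1⌋ = 6.
Subsquare: lon ⌊0.03743/0.0833333⌋ = 0 → a; lat ⌊0.35063/0.0416667⌋ = 8 → i.
Extended square: lon ⌊0.03743/0.00833333⌋ = 4; lat ⌊0.01730/0.00416667⌋ = 4.

RQ46ai44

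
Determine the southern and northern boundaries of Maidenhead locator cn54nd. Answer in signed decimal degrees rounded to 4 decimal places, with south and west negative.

44.1250, 44.1667

Field C=2, N=13: +2·20° lon, +13·10° lat → SW at lon -140°, lat 40°.
Square 5, 4: +5·2° lon, +4·1° lat → SW at lon -130°, lat 44°.
Subsquare n=13, d=3: +13·0.0833333° lon, +3·0.0416667° lat → SW at lon -128.917°, lat 44.125°.
Cell spans 0.0833333° lon × 0.0416667° lat.
south 44.1250, north 44.1667.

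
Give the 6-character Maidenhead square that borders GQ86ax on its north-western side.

Longitude subsquare a = 0; −1 → -1, wraps to 23 = x, carry into square.
Longitude square 8; −1 → 7.
Latitude subsquare x = 23; +1 → 24, wraps to 0 = a, carry into square.
Latitude square 6; +1 → 7.

GQ77xa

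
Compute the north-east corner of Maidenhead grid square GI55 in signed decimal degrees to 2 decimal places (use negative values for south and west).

-4.00, -48.00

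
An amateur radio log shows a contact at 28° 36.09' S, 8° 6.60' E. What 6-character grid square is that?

Shift to the Maidenhead origin (180°W, 90°S): lon 188.1100, lat 61.3985.
Field (20°×10°, letters A–R): lon ⌊188.1100/20⌋ = 9 → J; lat ⌊61.3985/10⌋ = 6 → G.
Square (2°×1°, digits 0–9): lon ⌊8.1100/2⌋ = 4; lat ⌊1.3985/1⌋ = 1.
Subsquare (5′×2.5′, letters a–x): lon ⌊0.1100/0.0833333⌋ = 1 → b; lat ⌊0.3985/0.0416667⌋ = 9 → j.

JG41bj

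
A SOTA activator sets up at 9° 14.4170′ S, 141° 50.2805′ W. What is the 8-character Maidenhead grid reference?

BI90bs92

Offset from 180°W / 90°S: lon 38.16199°, lat 80.75972°.
Field: 38.16199/20 → 1 → B, 80.75972/10 → 8 → I; chars BI.
Square: 18.16199/2 → 9, 0.75972/1 → 0; chars 90.
Subsquare: 0.16199/0.0833333 → 1 → b, 0.75972/0.0416667 → 18 → s; chars bs.
Extended square: 0.07866/0.00833333 → 9, 0.00972/0.00416667 → 2; chars 92.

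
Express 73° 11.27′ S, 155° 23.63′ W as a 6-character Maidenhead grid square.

BB26ht

Offset from 180°W / 90°S: lon 24.6062°, lat 16.8122°.
Field: lon ⌊24.6062/20⌋ = 1 → B; lat ⌊16.8122/10⌋ = 1 → B.
Square: lon ⌊4.6062/2⌋ = 2; lat ⌊6.8122/1⌋ = 6.
Subsquare: lon ⌊0.6062/0.0833333⌋ = 7 → h; lat ⌊0.8122/0.0416667⌋ = 19 → t.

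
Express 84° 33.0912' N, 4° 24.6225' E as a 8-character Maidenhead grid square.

JR24en92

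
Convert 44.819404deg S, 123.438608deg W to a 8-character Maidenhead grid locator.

CE85ge73

Offset from 180°W / 90°S: lon 56.56139°, lat 45.18060°.
Field: 56.56139/20 → 2 → C, 45.18060/10 → 4 → E; chars CE.
Square: 16.56139/2 → 8, 5.18060/1 → 5; chars 85.
Subsquare: 0.56139/0.0833333 → 6 → g, 0.18060/0.0416667 → 4 → e; chars ge.
Extended square: 0.06139/0.00833333 → 7, 0.01393/0.00416667 → 3; chars 73.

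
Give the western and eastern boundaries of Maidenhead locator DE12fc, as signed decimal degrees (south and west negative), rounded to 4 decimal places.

Field D=3, E=4: +3·20° lon, +4·10° lat → SW at lon -120°, lat -50°.
Square 1, 2: +1·2° lon, +2·1° lat → SW at lon -118°, lat -48°.
Subsquare f=5, c=2: +5·0.0833333° lon, +2·0.0416667° lat → SW at lon -117.583°, lat -47.9167°.
Cell spans 0.0833333° lon × 0.0416667° lat.
west -117.5833, east -117.5000.

-117.5833, -117.5000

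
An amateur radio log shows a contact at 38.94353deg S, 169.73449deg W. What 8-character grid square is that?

AF51db13

Add 180° to longitude and 90° to latitude: 10.26551, 51.05647.
Field: lon ⌊10.26551/20⌋ = 0 → A; lat ⌊51.05647/10⌋ = 5 → F.
Square: lon ⌊10.26551/2⌋ = 5; lat ⌊1.05647/1⌋ = 1.
Subsquare: lon ⌊0.26551/0.0833333⌋ = 3 → d; lat ⌊0.05647/0.0416667⌋ = 1 → b.
Extended square: lon ⌊0.01551/0.00833333⌋ = 1; lat ⌊0.01480/0.00416667⌋ = 3.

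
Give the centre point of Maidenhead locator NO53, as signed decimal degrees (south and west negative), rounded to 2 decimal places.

Field N=13, O=14: +13·20° lon, +14·10° lat → SW at lon 80°, lat 50°.
Square 5, 3: +5·2° lon, +3·1° lat → SW at lon 90°, lat 53°.
Cell spans 2° lon × 1° lat. Centre is SW corner plus half of each.
latitude 53.50, longitude 91.00.

53.50, 91.00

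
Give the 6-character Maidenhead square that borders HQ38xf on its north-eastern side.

HQ48ag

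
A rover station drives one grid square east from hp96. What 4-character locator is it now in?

IP06

Longitude square 9; +1 → 10, wraps to 0, carry into field.
Longitude field H = 7; +1 → 8 = I.
The latitude characters are unchanged.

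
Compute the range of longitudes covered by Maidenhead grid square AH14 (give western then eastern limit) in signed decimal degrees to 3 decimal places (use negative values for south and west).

-178.000, -176.000

Field A=0, H=7: +0·20° lon, +7·10° lat → SW at lon -180°, lat -20°.
Square 1, 4: +1·2° lon, +4·1° lat → SW at lon -178°, lat -16°.
Cell spans 2° lon × 1° lat.
west -178.000, east -176.000.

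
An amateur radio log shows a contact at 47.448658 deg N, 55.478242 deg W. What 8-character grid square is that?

GN27gk27

Add 180° to longitude and 90° to latitude: 124.52176, 137.44866.
Field: 124.52176/20 → 6 → G, 137.44866/10 → 13 → N; chars GN.
Square: 4.52176/2 → 2, 7.44866/1 → 7; chars 27.
Subsquare: 0.52176/0.0833333 → 6 → g, 0.44866/0.0416667 → 10 → k; chars gk.
Extended square: 0.02176/0.00833333 → 2, 0.03199/0.00416667 → 7; chars 27.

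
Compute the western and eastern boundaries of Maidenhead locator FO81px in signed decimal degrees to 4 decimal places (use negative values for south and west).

-62.7500, -62.6667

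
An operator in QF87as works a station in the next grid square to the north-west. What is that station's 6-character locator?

Longitude subsquare a = 0; −1 → -1, wraps to 23 = x, carry into square.
Longitude square 8; −1 → 7.
Latitude subsquare s = 18; +1 → 19 = t.

QF77xt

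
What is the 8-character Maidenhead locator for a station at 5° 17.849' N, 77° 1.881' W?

FJ15lh61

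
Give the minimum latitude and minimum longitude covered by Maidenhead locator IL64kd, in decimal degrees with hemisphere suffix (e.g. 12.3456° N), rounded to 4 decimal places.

24.1250° N, 7.1667° W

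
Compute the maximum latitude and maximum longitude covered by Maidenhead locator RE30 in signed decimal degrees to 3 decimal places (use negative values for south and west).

-49.000, 168.000

Field R=17, E=4: +17·20° lon, +4·10° lat → SW at lon 160°, lat -50°.
Square 3, 0: +3·2° lon, +0·1° lat → SW at lon 166°, lat -50°.
Cell spans 2° lon × 1° lat. NE corner is SW corner plus one full cell.
latitude -49.000, longitude 168.000.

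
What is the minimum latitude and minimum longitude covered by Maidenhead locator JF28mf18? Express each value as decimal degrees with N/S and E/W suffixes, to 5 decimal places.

Field J=9, F=5: +9·20° lon, +5·10° lat → SW at lon 0°, lat -40°.
Square 2, 8: +2·2° lon, +8·1° lat → SW at lon 4°, lat -32°.
Subsquare m=12, f=5: +12·0.0833333° lon, +5·0.0416667° lat → SW at lon 5°, lat -31.7917°.
Extended square 1, 8: +1·0.00833333° lon, +8·0.00416667° lat → SW at lon 5.00833°, lat -31.7583°.
latitude 31.75833° S, longitude 5.00833° E.

31.75833° S, 5.00833° E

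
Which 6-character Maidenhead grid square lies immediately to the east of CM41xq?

Longitude subsquare x = 23; +1 → 24, wraps to 0 = a, carry into square.
Longitude square 4; +1 → 5.
The latitude characters are unchanged.

CM51aq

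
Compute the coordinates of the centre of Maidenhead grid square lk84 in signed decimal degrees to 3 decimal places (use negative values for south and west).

Field L=11, K=10: +11·20° lon, +10·10° lat → SW at lon 40°, lat 10°.
Square 8, 4: +8·2° lon, +4·1° lat → SW at lon 56°, lat 14°.
Cell spans 2° lon × 1° lat. Centre is SW corner plus half of each.
latitude 14.500, longitude 57.000.

14.500, 57.000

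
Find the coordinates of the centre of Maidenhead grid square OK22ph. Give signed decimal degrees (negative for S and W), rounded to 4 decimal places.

Field O=14, K=10: +14·20° lon, +10·10° lat → SW at lon 100°, lat 10°.
Square 2, 2: +2·2° lon, +2·1° lat → SW at lon 104°, lat 12°.
Subsquare p=15, h=7: +15·0.0833333° lon, +7·0.0416667° lat → SW at lon 105.25°, lat 12.2917°.
Cell spans 0.0833333° lon × 0.0416667° lat. Centre is SW corner plus half of each.
latitude 12.3125, longitude 105.2917.

12.3125, 105.2917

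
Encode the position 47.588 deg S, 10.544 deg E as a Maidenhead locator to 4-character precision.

Shift to the Maidenhead origin (180°W, 90°S): lon 190.54, lat 42.41.
Field: 190.54/20 → 9 → J, 42.41/10 → 4 → E; chars JE.
Square: 10.54/2 → 5, 2.41/1 → 2; chars 52.

JE52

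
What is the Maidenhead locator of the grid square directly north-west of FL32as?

Longitude subsquare a = 0; −1 → -1, wraps to 23 = x, carry into square.
Longitude square 3; −1 → 2.
Latitude subsquare s = 18; +1 → 19 = t.

FL22xt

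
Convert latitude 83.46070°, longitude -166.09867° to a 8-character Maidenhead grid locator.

AR63wl80

Add 180° to longitude and 90° to latitude: 13.90133, 173.46070.
Field: 13.90133/20 → 0 → A, 173.46070/10 → 17 → R; chars AR.
Square: 13.90133/2 → 6, 3.46070/1 → 3; chars 63.
Subsquare: 1.90133/0.0833333 → 22 → w, 0.46070/0.0416667 → 11 → l; chars wl.
Extended square: 0.06800/0.00833333 → 8, 0.00237/0.00416667 → 0; chars 80.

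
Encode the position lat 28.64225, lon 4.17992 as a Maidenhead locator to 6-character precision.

Add 180° to longitude and 90° to latitude: 184.1799, 118.6423.
Field (20°×10°, letters A–R): 184.1799/20 → 9 → J, 118.6423/10 → 11 → L; chars JL.
Square (2°×1°, digits 0–9): 4.1799/2 → 2, 8.6423/1 → 8; chars 28.
Subsquare (5′×2.5′, letters a–x): 0.1799/0.0833333 → 2 → c, 0.6423/0.0416667 → 15 → p; chars cp.

JL28cp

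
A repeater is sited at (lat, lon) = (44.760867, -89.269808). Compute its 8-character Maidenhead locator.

Add 180° to longitude and 90° to latitude: 90.73019, 134.76087.
Field: lon ⌊90.73019/20⌋ = 4 → E; lat ⌊134.76087/10⌋ = 13 → N.
Square: lon ⌊10.73019/2⌋ = 5; lat ⌊4.76087/1⌋ = 4.
Subsquare: lon ⌊0.73019/0.0833333⌋ = 8 → i; lat ⌊0.76087/0.0416667⌋ = 18 → s.
Extended square: lon ⌊0.06353/0.00833333⌋ = 7; lat ⌊0.01087/0.00416667⌋ = 2.

EN54is72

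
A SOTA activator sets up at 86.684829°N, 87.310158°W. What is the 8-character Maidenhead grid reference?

Offset from 180°W / 90°S: lon 92.68984°, lat 176.68483°.
Field: lon ⌊92.68984/20⌋ = 4 → E; lat ⌊176.68483/10⌋ = 17 → R.
Square: lon ⌊12.68984/2⌋ = 6; lat ⌊6.68483/1⌋ = 6.
Subsquare: lon ⌊0.68984/0.0833333⌋ = 8 → i; lat ⌊0.68483/0.0416667⌋ = 16 → q.
Extended square: lon ⌊0.02318/0.00833333⌋ = 2; lat ⌊0.01816/0.00416667⌋ = 4.

ER66iq24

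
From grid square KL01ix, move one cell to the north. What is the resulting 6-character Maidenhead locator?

Latitude subsquare x = 23; +1 → 24, wraps to 0 = a, carry into square.
Latitude square 1; +1 → 2.
The longitude characters are unchanged.

KL02ia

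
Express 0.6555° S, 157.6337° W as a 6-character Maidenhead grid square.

Offset from 180°W / 90°S: lon 22.3663°, lat 89.3445°.
Field (20°×10°, letters A–R): lon ⌊22.3663/20⌋ = 1 → B; lat ⌊89.3445/10⌋ = 8 → I.
Square (2°×1°, digits 0–9): lon ⌊2.3663/2⌋ = 1; lat ⌊9.3445/1⌋ = 9.
Subsquare (5′×2.5′, letters a–x): lon ⌊0.3663/0.0833333⌋ = 4 → e; lat ⌊0.3445/0.0416667⌋ = 8 → i.

BI19ei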